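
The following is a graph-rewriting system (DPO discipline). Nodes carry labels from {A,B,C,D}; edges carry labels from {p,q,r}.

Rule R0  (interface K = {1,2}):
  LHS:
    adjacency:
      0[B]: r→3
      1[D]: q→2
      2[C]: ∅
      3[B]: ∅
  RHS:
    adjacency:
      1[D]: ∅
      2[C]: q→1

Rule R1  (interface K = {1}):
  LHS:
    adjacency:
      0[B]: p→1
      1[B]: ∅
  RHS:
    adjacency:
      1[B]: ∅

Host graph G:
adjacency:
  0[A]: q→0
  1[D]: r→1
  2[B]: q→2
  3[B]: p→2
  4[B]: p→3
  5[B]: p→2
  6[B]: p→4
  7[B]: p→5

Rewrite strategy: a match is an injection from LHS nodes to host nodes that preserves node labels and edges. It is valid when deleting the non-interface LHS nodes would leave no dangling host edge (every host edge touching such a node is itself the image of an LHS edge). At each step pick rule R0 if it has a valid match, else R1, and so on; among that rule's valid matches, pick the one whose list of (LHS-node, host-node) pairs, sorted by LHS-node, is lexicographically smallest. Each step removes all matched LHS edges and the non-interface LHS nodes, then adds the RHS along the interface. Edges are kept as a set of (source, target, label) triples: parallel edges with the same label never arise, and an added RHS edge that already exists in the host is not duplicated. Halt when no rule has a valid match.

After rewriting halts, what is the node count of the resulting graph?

Answer: 3

Rewrite trace:
initial: |V|=8 |E|=8  E = 0-q->0 1-r->1 2-q->2 3-p->2 4-p->3 5-p->2 6-p->4 7-p->5
step 1: apply R1 at {0↦6, 1↦4}  → |V|=7 |E|=7  E = 0-q->0 1-r->1 2-q->2 3-p->2 4-p->3 5-p->2 7-p->5
step 2: apply R1 at {0↦4, 1↦3}  → |V|=6 |E|=6  E = 0-q->0 1-r->1 2-q->2 3-p->2 5-p->2 7-p->5
step 3: apply R1 at {0↦3, 1↦2}  → |V|=5 |E|=5  E = 0-q->0 1-r->1 2-q->2 5-p->2 7-p->5
step 4: apply R1 at {0↦7, 1↦5}  → |V|=4 |E|=4  E = 0-q->0 1-r->1 2-q->2 5-p->2
step 5: apply R1 at {0↦5, 1↦2}  → |V|=3 |E|=3  E = 0-q->0 1-r->1 2-q->2
normal form: no rule applies after step 5
NF nodes: {0:A, 1:D, 2:B}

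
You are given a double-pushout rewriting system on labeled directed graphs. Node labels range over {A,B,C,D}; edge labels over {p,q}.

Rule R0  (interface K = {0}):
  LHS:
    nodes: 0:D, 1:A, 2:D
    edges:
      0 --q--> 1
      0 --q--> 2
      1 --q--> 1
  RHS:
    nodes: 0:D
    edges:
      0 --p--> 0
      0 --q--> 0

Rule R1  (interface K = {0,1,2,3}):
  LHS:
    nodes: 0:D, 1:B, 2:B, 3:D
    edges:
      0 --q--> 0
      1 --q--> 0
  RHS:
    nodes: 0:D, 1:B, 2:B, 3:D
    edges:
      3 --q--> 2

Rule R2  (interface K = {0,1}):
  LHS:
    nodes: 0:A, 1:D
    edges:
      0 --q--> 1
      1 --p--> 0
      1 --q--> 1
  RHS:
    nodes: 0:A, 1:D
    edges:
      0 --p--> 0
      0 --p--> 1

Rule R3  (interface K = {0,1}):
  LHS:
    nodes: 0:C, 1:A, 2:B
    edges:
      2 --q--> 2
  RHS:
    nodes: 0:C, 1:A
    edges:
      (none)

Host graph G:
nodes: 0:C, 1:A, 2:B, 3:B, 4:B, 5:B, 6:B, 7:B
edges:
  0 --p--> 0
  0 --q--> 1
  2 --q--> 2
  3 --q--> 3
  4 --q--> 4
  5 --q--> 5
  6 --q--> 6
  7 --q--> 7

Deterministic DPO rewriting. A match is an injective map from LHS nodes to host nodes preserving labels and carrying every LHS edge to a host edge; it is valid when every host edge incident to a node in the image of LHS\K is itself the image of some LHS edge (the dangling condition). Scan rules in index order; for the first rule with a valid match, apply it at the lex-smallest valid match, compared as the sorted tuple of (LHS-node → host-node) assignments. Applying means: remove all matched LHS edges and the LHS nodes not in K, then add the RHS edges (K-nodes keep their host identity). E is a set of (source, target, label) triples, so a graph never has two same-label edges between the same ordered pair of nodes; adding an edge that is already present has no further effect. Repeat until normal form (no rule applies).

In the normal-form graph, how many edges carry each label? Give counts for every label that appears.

initial: |V|=8 |E|=8  E = 0-p->0 0-q->1 2-q->2 3-q->3 4-q->4 5-q->5 6-q->6 7-q->7
step 1: apply R3 at {0↦0, 1↦1, 2↦2}  → |V|=7 |E|=7  E = 0-p->0 0-q->1 3-q->3 4-q->4 5-q->5 6-q->6 7-q->7
step 2: apply R3 at {0↦0, 1↦1, 2↦3}  → |V|=6 |E|=6  E = 0-p->0 0-q->1 4-q->4 5-q->5 6-q->6 7-q->7
step 3: apply R3 at {0↦0, 1↦1, 2↦4}  → |V|=5 |E|=5  E = 0-p->0 0-q->1 5-q->5 6-q->6 7-q->7
step 4: apply R3 at {0↦0, 1↦1, 2↦5}  → |V|=4 |E|=4  E = 0-p->0 0-q->1 6-q->6 7-q->7
step 5: apply R3 at {0↦0, 1↦1, 2↦6}  → |V|=3 |E|=3  E = 0-p->0 0-q->1 7-q->7
step 6: apply R3 at {0↦0, 1↦1, 2↦7}  → |V|=2 |E|=2  E = 0-p->0 0-q->1
normal form: no rule applies after step 6
NF edges: [(0, 0, 'p'), (0, 1, 'q')]

Answer: p:1 q:1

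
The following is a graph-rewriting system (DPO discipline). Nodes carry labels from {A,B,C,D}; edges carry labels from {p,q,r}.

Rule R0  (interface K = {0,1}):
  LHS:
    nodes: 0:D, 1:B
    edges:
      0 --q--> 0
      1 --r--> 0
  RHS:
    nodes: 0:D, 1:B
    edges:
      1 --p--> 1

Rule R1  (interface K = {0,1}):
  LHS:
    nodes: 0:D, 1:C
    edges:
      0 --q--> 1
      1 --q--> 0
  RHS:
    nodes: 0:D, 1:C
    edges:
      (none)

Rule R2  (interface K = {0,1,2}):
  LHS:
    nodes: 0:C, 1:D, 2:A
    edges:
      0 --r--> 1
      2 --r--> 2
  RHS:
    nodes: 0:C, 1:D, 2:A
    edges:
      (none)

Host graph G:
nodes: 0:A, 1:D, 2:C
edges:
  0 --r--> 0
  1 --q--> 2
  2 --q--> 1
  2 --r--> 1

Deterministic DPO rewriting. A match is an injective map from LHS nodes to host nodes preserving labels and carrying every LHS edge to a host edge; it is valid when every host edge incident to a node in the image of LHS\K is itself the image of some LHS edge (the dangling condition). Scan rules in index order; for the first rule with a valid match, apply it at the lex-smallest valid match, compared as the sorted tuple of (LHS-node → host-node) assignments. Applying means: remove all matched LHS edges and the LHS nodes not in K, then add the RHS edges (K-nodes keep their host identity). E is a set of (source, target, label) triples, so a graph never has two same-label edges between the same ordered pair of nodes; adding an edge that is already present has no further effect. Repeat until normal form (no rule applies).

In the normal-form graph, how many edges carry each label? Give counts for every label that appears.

Answer: (no edges)

Derivation:
[0] host  ⇒  3 nodes, 4 edges  {0-r->0 1-q->2 2-q->1 2-r->1}
[1] R1 @ {0↦1, 1↦2}  ⇒  3 nodes, 2 edges  {0-r->0 2-r->1}
[2] R2 @ {0↦2, 1↦1, 2↦0}  ⇒  3 nodes, 0 edges  {∅}
normal form: no rule applies after step 2
NF edges: []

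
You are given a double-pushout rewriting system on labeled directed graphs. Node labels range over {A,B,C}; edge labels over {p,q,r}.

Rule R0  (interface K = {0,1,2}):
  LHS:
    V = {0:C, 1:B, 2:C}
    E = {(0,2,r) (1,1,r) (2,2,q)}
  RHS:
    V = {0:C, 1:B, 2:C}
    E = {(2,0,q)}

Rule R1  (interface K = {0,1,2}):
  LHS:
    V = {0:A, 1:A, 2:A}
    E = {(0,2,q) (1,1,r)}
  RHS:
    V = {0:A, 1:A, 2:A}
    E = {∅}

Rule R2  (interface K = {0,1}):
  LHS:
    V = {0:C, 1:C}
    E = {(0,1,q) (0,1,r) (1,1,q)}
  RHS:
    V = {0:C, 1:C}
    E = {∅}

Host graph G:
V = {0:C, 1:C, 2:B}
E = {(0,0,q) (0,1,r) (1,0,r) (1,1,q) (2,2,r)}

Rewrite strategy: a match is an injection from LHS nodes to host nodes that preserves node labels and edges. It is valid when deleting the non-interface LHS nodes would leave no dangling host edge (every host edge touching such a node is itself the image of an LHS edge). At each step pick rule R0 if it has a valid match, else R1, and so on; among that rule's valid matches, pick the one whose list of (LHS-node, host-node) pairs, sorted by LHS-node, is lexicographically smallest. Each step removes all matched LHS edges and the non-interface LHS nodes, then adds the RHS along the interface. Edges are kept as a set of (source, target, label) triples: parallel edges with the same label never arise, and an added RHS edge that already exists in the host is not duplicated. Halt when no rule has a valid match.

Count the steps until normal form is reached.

Answer: 2

Steps:
[0] host  ⇒  3 nodes, 5 edges  {0-q->0 0-r->1 1-r->0 1-q->1 2-r->2}
[1] R0 @ {0↦0, 1↦2, 2↦1}  ⇒  3 nodes, 3 edges  {0-q->0 1-q->0 1-r->0}
[2] R2 @ {0↦1, 1↦0}  ⇒  3 nodes, 0 edges  {∅}
final graph: no rule applies after step 2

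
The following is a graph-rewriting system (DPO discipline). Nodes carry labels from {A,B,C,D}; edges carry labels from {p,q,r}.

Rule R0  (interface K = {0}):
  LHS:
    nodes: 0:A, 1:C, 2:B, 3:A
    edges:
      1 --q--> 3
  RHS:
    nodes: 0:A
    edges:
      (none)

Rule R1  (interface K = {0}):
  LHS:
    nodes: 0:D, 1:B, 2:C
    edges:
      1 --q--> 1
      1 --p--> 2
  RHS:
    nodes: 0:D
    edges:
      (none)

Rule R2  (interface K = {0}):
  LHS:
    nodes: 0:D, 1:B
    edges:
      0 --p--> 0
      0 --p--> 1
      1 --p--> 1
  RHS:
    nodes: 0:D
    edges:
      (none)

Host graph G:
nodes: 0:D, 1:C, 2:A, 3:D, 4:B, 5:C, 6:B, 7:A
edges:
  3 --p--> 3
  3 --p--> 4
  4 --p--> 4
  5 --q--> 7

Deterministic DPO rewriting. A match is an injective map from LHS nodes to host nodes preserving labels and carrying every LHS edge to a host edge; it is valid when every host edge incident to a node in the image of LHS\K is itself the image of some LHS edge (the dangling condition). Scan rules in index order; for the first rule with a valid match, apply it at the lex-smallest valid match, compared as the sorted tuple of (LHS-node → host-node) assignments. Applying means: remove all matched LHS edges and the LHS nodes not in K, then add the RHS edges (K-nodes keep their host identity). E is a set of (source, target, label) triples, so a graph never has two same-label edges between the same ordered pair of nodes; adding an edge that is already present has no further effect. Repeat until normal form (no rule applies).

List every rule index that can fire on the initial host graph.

Answer: [R0,R2]

Steps:
R0: 1 valid match — {0↦2, 1↦5, 2↦6, 3↦7}
R1: no valid match — LHS pattern not found
R2: 1 valid match — {0↦3, 1↦4}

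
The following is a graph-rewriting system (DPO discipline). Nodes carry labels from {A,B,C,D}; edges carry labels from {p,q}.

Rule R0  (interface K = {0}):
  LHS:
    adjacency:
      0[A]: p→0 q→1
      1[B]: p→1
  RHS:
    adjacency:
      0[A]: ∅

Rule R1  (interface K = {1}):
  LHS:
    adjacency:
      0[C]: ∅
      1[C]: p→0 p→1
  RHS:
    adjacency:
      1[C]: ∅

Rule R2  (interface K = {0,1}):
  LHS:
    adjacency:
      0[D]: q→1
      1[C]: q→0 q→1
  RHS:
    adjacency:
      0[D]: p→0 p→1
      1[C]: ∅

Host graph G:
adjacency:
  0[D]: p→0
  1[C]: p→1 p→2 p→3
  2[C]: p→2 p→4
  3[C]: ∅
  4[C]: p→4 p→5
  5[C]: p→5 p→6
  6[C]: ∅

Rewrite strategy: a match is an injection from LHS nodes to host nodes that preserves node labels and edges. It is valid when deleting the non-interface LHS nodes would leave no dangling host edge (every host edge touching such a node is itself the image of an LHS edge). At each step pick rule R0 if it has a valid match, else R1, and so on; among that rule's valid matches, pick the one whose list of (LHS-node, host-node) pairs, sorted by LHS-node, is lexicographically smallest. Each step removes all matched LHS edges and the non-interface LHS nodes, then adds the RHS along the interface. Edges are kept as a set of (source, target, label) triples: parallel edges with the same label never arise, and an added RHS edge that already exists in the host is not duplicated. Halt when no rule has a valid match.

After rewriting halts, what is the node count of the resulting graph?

Answer: 3

Steps:
initial: |V|=7 |E|=10  E = 0-p->0 1-p->1 1-p->2 1-p->3 2-p->2 2-p->4 4-p->4 4-p->5 5-p->5 5-p->6
step 1: apply R1 at {0↦3, 1↦1}  → |V|=6 |E|=8  E = 0-p->0 1-p->2 2-p->2 2-p->4 4-p->4 4-p->5 5-p->5 5-p->6
step 2: apply R1 at {0↦6, 1↦5}  → |V|=5 |E|=6  E = 0-p->0 1-p->2 2-p->2 2-p->4 4-p->4 4-p->5
step 3: apply R1 at {0↦5, 1↦4}  → |V|=4 |E|=4  E = 0-p->0 1-p->2 2-p->2 2-p->4
step 4: apply R1 at {0↦4, 1↦2}  → |V|=3 |E|=2  E = 0-p->0 1-p->2
halt: no rule applies after step 4
NF nodes: {0:D, 1:C, 2:C}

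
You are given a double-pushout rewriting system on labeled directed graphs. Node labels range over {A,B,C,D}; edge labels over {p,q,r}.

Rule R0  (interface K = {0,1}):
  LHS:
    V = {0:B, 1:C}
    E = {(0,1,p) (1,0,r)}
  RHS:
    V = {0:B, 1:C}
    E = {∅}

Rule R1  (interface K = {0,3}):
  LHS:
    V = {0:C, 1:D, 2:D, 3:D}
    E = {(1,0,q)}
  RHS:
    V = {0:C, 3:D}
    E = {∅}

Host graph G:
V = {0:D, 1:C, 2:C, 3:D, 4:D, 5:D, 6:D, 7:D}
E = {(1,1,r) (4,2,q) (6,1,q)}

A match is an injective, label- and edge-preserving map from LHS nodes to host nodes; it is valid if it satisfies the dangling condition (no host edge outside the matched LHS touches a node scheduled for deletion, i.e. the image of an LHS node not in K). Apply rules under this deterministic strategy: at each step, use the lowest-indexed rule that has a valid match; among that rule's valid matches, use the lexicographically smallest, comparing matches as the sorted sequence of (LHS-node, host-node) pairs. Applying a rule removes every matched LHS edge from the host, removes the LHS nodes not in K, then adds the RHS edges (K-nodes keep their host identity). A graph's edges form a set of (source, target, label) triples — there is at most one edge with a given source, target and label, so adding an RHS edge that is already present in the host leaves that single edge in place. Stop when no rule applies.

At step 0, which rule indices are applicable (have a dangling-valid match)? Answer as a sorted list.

R0: no valid match — LHS pattern not found
R1: 32 valid matches — {0↦1, 1↦6, 2↦0, 3↦3}, {0↦1, 1↦6, 2↦0, 3↦4}, {0↦1, 1↦6, 2↦0, 3↦5} (+29 more)

Answer: [R1]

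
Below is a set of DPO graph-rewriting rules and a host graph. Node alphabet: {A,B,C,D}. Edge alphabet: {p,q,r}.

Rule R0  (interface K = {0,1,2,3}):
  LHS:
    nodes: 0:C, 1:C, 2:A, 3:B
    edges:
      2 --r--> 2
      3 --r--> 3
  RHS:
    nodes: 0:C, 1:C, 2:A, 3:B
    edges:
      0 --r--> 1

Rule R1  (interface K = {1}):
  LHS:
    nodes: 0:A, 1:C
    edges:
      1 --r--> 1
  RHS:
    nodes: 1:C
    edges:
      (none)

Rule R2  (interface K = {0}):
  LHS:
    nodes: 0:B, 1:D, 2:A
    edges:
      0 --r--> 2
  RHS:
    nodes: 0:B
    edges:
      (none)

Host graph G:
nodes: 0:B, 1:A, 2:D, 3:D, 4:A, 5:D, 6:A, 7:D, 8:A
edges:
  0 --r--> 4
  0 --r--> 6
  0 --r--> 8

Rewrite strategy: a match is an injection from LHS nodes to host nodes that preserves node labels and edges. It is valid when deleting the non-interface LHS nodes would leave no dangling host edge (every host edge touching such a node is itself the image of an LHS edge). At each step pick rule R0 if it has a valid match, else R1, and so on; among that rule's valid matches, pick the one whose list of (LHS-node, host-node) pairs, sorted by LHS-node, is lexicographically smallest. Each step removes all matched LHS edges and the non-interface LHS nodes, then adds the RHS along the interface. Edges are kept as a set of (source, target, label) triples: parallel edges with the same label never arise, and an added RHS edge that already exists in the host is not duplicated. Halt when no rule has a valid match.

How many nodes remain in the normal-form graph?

Answer: 3

Derivation:
initial: |V|=9 |E|=3  E = 0-r->4 0-r->6 0-r->8
step 1: apply R2 at {0↦0, 1↦2, 2↦4}  → |V|=7 |E|=2  E = 0-r->6 0-r->8
step 2: apply R2 at {0↦0, 1↦3, 2↦6}  → |V|=5 |E|=1  E = 0-r->8
step 3: apply R2 at {0↦0, 1↦5, 2↦8}  → |V|=3 |E|=0  E = ∅
normal form: no rule applies after step 3
NF nodes: {0:B, 1:A, 7:D}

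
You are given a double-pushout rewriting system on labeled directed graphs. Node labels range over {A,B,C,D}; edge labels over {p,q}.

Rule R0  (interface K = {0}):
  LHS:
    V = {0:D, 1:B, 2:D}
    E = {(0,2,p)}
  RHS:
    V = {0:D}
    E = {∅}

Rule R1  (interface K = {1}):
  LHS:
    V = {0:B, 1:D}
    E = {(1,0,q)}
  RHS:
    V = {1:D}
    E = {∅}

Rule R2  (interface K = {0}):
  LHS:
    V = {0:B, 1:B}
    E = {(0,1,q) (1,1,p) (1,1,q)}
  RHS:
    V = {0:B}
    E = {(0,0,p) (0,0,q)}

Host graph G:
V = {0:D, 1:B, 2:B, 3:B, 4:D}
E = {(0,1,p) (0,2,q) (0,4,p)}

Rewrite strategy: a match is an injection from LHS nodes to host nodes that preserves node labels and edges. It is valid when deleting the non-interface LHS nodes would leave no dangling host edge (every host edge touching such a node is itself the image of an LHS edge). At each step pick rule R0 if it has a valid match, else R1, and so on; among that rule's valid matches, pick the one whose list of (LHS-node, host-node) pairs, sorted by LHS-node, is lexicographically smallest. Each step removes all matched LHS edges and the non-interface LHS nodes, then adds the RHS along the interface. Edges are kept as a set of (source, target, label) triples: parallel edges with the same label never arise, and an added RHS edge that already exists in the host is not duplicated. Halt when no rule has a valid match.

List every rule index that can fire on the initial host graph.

Answer: [R0,R1]

Steps:
R0: 1 valid match — {0↦0, 1↦3, 2↦4}
R1: 1 valid match — {0↦2, 1↦0}
R2: no valid match — LHS pattern not found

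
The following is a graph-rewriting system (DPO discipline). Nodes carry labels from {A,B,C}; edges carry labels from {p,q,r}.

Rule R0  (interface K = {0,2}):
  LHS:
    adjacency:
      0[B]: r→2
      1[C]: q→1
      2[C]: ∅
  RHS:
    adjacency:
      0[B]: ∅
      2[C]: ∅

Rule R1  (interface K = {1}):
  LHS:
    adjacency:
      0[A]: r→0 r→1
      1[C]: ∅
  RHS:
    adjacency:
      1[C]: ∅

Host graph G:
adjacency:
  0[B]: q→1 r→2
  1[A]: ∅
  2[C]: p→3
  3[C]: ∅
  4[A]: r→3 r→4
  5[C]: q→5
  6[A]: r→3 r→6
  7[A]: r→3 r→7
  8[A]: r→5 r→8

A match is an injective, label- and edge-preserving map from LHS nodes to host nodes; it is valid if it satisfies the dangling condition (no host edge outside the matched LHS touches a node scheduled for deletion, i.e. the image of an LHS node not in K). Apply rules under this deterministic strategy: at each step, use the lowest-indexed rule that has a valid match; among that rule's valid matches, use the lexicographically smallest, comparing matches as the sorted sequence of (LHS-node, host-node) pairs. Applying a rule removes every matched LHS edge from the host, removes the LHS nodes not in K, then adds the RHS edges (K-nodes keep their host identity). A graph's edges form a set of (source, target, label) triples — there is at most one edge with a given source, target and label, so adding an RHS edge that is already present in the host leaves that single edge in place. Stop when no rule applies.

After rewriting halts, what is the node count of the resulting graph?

Answer: 4

Derivation:
[0] host  ⇒  9 nodes, 12 edges  {0-q->1 0-r->2 2-p->3 4-r->3 4-r->4 5-q->5 6-r->3 6-r->6 7-r->3 7-r->7 8-r->5 8-r->8}
[1] R1 @ {0↦4, 1↦3}  ⇒  8 nodes, 10 edges  {0-q->1 0-r->2 2-p->3 5-q->5 6-r->3 6-r->6 7-r->3 7-r->7 8-r->5 8-r->8}
[2] R1 @ {0↦6, 1↦3}  ⇒  7 nodes, 8 edges  {0-q->1 0-r->2 2-p->3 5-q->5 7-r->3 7-r->7 8-r->5 8-r->8}
[3] R1 @ {0↦7, 1↦3}  ⇒  6 nodes, 6 edges  {0-q->1 0-r->2 2-p->3 5-q->5 8-r->5 8-r->8}
[4] R1 @ {0↦8, 1↦5}  ⇒  5 nodes, 4 edges  {0-q->1 0-r->2 2-p->3 5-q->5}
[5] R0 @ {0↦0, 1↦5, 2↦2}  ⇒  4 nodes, 2 edges  {0-q->1 2-p->3}
normal form: no rule applies after step 5
NF nodes: {0:B, 1:A, 2:C, 3:C}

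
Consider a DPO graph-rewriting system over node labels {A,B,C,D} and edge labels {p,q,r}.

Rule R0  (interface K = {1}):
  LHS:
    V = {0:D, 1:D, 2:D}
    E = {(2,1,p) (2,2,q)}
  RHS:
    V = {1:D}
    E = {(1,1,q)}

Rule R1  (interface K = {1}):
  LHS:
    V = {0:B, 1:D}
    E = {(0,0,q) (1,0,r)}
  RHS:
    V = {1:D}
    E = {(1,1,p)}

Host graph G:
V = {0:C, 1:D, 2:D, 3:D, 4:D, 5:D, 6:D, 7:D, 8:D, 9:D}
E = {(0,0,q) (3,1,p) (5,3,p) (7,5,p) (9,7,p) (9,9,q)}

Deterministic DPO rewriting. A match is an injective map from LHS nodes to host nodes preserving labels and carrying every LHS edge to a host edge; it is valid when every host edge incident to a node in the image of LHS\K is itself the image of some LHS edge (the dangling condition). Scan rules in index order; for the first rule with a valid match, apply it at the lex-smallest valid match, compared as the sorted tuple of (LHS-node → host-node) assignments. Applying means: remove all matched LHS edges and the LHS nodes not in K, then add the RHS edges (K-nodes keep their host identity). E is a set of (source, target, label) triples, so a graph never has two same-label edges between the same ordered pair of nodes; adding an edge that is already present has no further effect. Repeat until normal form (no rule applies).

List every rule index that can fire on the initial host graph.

R0: 4 valid matches — {0↦2, 1↦7, 2↦9}, {0↦4, 1↦7, 2↦9}, {0↦6, 1↦7, 2↦9} (+1 more)
R1: no valid match — LHS pattern not found

Answer: [R0]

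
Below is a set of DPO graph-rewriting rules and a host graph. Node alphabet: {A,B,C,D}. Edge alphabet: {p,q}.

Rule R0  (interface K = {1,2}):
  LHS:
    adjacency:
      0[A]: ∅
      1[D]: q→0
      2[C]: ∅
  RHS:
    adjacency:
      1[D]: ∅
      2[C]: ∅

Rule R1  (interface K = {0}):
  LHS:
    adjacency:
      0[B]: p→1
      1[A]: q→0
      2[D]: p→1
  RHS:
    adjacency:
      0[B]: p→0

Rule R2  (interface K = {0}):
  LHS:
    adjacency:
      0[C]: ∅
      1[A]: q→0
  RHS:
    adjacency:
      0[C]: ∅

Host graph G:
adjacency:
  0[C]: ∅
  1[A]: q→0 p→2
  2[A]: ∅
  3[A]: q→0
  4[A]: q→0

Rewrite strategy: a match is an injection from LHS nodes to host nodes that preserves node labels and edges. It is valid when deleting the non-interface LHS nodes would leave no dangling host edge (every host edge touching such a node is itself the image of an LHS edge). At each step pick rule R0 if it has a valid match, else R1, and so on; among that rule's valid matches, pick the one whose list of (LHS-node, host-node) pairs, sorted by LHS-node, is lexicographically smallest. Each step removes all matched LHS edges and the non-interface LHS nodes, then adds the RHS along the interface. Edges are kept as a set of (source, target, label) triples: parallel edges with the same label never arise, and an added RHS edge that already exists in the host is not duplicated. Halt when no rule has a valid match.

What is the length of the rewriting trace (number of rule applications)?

start.  V:5 E:4  edges: 1-q->0 1-p->2 3-q->0 4-q->0
1. fire R2 via {0↦0, 1↦3}  →  V:4 E:3  edges: 1-q->0 1-p->2 4-q->0
2. fire R2 via {0↦0, 1↦4}  →  V:3 E:2  edges: 1-q->0 1-p->2
halt: no rule applies after step 2

Answer: 2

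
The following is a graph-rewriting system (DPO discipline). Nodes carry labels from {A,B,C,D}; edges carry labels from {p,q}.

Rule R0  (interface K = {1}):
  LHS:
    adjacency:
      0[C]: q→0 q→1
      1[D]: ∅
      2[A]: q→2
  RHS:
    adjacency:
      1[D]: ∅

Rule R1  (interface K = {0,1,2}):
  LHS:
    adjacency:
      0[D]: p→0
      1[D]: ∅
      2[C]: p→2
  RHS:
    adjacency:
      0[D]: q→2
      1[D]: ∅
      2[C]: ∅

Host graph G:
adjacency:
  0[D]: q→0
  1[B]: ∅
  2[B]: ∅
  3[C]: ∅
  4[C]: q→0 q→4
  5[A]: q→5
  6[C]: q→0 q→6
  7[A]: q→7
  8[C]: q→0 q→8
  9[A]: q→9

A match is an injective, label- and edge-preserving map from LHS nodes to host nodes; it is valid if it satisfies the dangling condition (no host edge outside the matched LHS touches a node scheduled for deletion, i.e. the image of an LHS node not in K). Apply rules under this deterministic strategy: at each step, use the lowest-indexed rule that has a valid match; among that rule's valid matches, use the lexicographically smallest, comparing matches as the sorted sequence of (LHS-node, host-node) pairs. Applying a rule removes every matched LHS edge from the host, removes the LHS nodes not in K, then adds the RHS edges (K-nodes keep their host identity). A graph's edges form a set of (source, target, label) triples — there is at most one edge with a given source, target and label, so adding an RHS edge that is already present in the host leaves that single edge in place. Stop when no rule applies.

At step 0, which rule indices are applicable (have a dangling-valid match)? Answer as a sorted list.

Answer: [R0]

Rewrite trace:
R0: 9 valid matches — {0↦4, 1↦0, 2↦5}, {0↦4, 1↦0, 2↦7}, {0↦4, 1↦0, 2↦9} (+6 more)
R1: no valid match — LHS pattern not found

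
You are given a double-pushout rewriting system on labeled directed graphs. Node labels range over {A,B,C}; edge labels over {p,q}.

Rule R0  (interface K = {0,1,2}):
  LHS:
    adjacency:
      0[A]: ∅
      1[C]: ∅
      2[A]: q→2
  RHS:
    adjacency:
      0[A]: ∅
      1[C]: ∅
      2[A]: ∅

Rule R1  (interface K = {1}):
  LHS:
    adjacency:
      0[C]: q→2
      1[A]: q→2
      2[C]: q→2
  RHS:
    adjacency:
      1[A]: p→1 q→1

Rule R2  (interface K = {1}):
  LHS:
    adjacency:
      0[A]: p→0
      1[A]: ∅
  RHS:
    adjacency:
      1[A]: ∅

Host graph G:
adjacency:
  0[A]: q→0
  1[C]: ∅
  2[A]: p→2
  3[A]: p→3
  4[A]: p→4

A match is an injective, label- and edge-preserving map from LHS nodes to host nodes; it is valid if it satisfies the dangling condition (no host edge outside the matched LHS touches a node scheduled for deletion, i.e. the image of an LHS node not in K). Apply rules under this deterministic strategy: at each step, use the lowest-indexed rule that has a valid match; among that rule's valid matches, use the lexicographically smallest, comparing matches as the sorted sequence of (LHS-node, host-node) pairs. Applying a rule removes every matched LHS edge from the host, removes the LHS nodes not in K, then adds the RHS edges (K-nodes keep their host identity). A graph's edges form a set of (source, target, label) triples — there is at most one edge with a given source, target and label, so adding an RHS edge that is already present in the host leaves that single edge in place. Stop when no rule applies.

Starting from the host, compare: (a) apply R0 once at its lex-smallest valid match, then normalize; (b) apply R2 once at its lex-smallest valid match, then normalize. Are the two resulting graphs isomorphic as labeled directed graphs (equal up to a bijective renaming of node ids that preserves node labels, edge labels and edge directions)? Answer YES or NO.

branch R0-first: apply at {0↦2, 1↦1, 2↦0} → |E|=3, then 3 more step(s) → NF |V|=2 |E|=0 V={0:A, 1:C} E=∅
branch R2-first: apply at {0↦2, 1↦0} → |E|=3, then 3 more step(s) → NF |V|=2 |E|=0 V={0:A, 1:C} E=∅
graphs isomorphic (equal up to label-preserving node renaming)

Answer: YES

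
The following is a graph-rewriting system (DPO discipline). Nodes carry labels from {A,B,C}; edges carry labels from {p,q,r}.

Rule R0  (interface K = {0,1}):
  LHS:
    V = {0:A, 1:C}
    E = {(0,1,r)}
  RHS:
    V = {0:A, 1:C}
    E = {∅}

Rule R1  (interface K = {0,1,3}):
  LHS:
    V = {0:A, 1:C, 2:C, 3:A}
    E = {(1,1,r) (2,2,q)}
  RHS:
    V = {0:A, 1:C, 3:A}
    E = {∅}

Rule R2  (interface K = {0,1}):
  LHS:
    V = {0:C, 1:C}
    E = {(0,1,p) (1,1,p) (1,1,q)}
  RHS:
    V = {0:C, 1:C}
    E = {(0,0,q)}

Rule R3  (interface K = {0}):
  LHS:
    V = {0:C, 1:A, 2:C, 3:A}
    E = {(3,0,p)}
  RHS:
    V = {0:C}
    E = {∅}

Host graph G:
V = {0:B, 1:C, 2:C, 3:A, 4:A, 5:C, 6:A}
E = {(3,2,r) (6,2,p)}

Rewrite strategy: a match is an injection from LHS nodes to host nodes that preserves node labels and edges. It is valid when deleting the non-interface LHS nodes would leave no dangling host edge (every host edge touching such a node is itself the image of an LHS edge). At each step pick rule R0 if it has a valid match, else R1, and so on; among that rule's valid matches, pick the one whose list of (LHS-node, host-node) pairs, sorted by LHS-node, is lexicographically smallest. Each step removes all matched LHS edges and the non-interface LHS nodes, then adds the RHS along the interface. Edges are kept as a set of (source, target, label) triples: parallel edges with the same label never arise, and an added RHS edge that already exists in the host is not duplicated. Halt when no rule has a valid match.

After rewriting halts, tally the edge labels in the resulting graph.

start.  V:7 E:2  edges: 3-r->2 6-p->2
1. fire R0 via {0↦3, 1↦2}  →  V:7 E:1  edges: 6-p->2
2. fire R3 via {0↦2, 1↦3, 2↦1, 3↦6}  →  V:4 E:0  edges: ∅
halt: no rule applies after step 2
NF edges: []

Answer: (no edges)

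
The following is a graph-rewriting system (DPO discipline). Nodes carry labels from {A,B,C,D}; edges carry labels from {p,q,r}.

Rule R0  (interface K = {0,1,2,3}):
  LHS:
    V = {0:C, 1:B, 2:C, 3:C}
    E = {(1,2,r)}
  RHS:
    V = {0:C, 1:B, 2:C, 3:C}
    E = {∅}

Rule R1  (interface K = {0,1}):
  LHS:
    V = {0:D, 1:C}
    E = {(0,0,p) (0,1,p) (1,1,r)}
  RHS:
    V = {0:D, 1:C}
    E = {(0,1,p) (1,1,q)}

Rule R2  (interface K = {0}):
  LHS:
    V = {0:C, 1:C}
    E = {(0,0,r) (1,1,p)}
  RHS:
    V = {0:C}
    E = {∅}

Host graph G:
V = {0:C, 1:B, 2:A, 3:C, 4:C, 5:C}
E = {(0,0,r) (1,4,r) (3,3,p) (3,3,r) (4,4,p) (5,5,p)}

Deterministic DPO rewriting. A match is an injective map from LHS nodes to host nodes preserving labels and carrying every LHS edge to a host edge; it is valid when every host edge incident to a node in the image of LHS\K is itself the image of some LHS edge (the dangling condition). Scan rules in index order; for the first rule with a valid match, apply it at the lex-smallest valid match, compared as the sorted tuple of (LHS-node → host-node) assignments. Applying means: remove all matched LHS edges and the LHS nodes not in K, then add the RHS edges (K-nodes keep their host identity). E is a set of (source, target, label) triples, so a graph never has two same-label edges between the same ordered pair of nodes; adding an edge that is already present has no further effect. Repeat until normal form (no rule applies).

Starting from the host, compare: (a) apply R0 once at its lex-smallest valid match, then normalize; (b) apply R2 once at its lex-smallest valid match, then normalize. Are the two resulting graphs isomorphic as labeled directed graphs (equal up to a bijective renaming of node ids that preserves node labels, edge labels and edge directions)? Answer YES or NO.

branch R0-first: apply at {0↦0, 1↦1, 2↦4, 3↦3} → |E|=5, then 2 more step(s) → NF |V|=4 |E|=1 V={0:C, 1:B, 2:A, 3:C} E=3-p->3
branch R2-first: apply at {0↦0, 1↦5} → |E|=4, then 2 more step(s) → NF |V|=4 |E|=1 V={0:C, 1:B, 2:A, 3:C} E=3-p->3
graphs isomorphic (equal up to label-preserving node renaming)

Answer: YES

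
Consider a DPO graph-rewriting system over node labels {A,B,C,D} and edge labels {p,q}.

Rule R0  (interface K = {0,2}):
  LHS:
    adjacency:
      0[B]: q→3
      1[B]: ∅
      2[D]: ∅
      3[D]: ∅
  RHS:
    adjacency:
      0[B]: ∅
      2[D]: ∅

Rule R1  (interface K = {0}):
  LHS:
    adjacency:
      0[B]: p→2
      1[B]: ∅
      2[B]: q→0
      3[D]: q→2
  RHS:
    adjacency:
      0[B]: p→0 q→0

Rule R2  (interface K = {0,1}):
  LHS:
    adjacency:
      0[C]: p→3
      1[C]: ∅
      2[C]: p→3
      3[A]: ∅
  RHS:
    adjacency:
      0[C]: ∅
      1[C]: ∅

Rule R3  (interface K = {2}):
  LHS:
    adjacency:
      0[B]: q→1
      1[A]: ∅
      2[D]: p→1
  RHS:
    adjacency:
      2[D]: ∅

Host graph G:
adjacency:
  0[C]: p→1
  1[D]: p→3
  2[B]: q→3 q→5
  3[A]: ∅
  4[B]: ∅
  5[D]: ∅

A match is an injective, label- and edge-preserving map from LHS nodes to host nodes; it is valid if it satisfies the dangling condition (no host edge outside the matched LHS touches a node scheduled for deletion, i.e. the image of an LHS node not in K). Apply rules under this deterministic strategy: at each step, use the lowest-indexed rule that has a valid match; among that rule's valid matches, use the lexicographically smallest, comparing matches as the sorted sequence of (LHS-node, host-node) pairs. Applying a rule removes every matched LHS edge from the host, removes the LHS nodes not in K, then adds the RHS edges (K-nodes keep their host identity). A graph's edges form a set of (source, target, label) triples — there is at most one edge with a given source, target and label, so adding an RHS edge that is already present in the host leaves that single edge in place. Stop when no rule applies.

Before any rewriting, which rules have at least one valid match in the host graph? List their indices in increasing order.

Answer: [R0]

Rewrite trace:
R0: 1 valid match — {0↦2, 1↦4, 2↦1, 3↦5}
R1: no valid match — LHS pattern not found
R2: no valid match — LHS pattern not found
R3: no valid match — 1 raw match, all fail dangling condition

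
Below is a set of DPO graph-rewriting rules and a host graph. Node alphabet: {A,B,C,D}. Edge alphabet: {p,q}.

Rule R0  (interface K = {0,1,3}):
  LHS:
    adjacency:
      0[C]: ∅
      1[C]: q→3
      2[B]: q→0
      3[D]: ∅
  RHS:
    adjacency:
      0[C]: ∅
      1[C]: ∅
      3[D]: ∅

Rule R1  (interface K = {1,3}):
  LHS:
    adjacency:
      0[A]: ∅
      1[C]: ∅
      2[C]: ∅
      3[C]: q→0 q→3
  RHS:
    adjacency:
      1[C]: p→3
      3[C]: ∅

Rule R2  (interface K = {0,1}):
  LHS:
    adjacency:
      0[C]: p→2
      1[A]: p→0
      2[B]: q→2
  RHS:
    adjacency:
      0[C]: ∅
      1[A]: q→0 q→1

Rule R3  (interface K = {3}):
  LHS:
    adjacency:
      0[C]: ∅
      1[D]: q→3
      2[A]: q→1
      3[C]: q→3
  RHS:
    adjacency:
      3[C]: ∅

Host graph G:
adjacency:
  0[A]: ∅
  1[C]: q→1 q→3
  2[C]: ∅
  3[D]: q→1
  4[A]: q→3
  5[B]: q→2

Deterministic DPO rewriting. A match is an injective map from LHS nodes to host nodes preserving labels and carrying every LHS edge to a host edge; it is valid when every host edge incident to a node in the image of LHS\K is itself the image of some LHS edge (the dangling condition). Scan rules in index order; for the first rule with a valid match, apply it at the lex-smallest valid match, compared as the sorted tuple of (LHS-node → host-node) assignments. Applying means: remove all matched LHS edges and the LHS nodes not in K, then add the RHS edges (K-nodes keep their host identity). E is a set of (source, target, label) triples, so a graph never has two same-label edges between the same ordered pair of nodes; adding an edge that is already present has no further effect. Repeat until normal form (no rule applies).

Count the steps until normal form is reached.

Answer: 2

Rewrite trace:
initial: |V|=6 |E|=5  E = 1-q->1 1-q->3 3-q->1 4-q->3 5-q->2
step 1: apply R0 at {0↦2, 1↦1, 2↦5, 3↦3}  → |V|=5 |E|=3  E = 1-q->1 3-q->1 4-q->3
step 2: apply R3 at {0↦2, 1↦3, 2↦4, 3↦1}  → |V|=2 |E|=0  E = ∅
halt: no rule applies after step 2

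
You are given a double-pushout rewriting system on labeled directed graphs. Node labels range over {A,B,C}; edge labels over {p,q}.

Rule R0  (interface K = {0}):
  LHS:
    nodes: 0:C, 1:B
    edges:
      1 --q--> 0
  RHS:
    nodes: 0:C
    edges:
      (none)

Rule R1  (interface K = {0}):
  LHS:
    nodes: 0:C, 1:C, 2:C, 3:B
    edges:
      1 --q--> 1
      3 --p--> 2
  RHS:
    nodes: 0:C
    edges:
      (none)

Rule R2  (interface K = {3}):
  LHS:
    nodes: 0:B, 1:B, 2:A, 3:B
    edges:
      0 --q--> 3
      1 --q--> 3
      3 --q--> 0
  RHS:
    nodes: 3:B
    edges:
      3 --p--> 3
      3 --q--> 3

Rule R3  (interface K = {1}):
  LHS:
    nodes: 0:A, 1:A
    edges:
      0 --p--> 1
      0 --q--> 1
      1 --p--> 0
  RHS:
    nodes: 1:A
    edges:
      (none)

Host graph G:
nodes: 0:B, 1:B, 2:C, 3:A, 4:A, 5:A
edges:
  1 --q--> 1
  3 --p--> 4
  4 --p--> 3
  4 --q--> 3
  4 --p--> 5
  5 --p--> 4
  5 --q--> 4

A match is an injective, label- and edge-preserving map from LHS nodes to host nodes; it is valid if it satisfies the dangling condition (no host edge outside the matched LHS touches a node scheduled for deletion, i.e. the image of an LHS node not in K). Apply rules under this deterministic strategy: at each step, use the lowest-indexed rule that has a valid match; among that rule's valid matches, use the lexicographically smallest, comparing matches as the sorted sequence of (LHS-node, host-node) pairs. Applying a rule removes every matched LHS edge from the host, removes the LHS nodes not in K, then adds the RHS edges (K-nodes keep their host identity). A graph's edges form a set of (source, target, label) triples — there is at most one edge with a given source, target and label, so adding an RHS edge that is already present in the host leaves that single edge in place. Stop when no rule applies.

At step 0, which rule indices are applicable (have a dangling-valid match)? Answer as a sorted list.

Answer: [R3]

Steps:
R0: no valid match — LHS pattern not found
R1: no valid match — LHS pattern not found
R2: no valid match — LHS pattern not found
R3: 1 valid match — {0↦5, 1↦4}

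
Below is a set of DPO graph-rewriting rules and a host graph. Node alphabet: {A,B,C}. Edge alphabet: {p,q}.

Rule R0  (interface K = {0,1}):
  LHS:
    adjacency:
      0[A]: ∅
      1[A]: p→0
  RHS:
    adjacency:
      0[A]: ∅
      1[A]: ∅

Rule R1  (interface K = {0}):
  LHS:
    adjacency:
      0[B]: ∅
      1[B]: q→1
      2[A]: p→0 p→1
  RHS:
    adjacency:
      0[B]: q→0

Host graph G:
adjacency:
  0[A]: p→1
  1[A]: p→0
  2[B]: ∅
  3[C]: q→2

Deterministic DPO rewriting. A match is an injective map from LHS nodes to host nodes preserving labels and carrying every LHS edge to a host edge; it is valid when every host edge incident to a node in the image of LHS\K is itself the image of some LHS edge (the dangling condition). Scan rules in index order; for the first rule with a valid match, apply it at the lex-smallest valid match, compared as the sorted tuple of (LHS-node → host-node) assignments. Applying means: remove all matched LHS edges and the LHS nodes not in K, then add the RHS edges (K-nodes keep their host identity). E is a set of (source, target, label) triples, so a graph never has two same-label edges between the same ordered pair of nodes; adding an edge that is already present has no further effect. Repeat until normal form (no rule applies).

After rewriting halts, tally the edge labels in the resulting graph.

Answer: q:1

Steps:
start.  V:4 E:3  edges: 0-p->1 1-p->0 3-q->2
1. fire R0 via {0↦0, 1↦1}  →  V:4 E:2  edges: 0-p->1 3-q->2
2. fire R0 via {0↦1, 1↦0}  →  V:4 E:1  edges: 3-q->2
final graph: no rule applies after step 2
NF edges: [(3, 2, 'q')]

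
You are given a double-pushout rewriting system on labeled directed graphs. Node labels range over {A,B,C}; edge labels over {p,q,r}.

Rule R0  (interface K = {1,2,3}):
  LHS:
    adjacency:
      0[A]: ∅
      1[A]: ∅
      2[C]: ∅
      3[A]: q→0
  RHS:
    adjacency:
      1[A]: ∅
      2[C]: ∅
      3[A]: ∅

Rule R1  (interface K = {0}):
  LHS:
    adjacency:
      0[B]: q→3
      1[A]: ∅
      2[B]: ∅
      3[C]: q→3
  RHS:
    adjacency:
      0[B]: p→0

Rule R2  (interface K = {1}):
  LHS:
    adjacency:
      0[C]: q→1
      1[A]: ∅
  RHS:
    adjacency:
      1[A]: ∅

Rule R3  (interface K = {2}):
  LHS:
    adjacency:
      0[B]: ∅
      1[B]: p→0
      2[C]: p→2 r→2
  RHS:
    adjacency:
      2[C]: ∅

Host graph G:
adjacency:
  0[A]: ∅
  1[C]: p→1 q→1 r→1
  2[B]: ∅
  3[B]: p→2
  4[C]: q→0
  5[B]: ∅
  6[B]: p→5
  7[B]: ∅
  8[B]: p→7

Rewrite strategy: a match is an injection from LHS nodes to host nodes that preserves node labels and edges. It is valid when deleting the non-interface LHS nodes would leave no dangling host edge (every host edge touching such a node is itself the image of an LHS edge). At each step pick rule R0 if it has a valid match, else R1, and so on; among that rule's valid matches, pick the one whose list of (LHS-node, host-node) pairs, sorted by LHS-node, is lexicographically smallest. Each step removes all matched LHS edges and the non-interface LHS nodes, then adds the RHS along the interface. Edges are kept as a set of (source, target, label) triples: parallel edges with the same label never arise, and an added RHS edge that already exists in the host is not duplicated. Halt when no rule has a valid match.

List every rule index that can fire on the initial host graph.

Answer: [R2,R3]

Derivation:
R0: no valid match — LHS pattern not found
R1: no valid match — LHS pattern not found
R2: 1 valid match — {0↦4, 1↦0}
R3: 3 valid matches — {0↦2, 1↦3, 2↦1}, {0↦5, 1↦6, 2↦1}, {0↦7, 1↦8, 2↦1}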